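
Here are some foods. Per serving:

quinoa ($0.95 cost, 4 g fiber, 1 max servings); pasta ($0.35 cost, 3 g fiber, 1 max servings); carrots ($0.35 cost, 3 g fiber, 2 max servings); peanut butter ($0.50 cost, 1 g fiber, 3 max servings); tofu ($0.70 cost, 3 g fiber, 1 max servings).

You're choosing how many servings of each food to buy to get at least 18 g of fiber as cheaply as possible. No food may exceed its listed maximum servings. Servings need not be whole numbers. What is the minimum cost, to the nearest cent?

$3.70

Cost per g of fiber: pasta $0.1167, carrots $0.1167, tofu $0.2333, quinoa $0.2375, peanut butter $0.5000.
Take 1 serving of pasta: +3.0 g fiber for $0.35 (total $0.35, still need 15.0 g).
Take 2 servings of carrots: +6.0 g fiber for $0.70 (total $1.05, still need 9.0 g).
Take 1 serving of tofu: +3.0 g fiber for $0.70 (total $1.75, still need 6.0 g).
Take 1 serving of quinoa: +4.0 g fiber for $0.95 (total $2.70, still need 2.0 g).
Take 2 servings of peanut butter: +2.0 g fiber for $1.00 (total $3.70, still need 0.0 g).
Greedy by cheapest-per-g is optimal for a single linear constraint, so the minimum cost is $3.70.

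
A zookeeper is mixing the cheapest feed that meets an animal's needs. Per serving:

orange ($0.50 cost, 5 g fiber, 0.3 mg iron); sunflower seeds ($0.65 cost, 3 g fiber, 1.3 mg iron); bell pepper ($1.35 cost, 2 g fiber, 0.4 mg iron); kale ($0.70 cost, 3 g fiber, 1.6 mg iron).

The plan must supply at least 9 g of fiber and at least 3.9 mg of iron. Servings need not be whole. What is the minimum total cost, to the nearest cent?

$1.85

orange only: max(9/5, 3.9/0.3) = 13 servings → $6.50.
sunflower seeds only: max(9/3, 3.9/1.3) = 3 servings → $1.95.
bell pepper only: max(9/2, 3.9/0.4) = 9.75 servings → $13.16.
kale only: max(9/3, 3.9/1.6) = 3 servings → $2.10.
orange + sunflower seeds with both tight: 0 servings and 3 servings → $1.95.
orange + bell pepper: the both-tight solution has a negative serving — not a feasible corner.
orange + kale with both tight: 0.3803 servings and 2.366 servings → $1.85.
sunflower seeds + bell pepper with both tight: 3 servings and 0 servings → $1.95.
sunflower seeds + kale with both tight: 3 servings and 0 servings → $1.95.
bell pepper + kale with both tight: 1.35 servings and 2.1 servings → $3.29.
So the least-cost plan costs $1.85.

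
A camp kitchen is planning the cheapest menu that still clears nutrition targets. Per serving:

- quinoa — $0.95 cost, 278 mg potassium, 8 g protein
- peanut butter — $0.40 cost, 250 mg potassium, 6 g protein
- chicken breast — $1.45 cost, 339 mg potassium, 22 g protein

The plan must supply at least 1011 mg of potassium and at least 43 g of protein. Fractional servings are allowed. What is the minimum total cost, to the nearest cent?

$2.84

Two binding constraints pin down two serving amounts, so the optimal mix uses at most two foods. The candidates are each food alone (scaled to the tighter of potassium/protein) and each pair with both constraints tight.
quinoa only: max(1011/278, 43/8) = 5.375 servings → $5.11.
peanut butter only: max(1011/250, 43/6) = 7.167 servings → $2.87.
chicken breast only: max(1011/339, 43/22) = 2.982 servings → $4.32.
quinoa + peanut butter: intersection lies outside the first quadrant.
quinoa + chicken breast with both tight: 2.252 servings and 1.136 servings → $3.79.
peanut butter + chicken breast with both tight: 2.211 servings and 1.351 servings → $2.84.
The minimum over all feasible corners is $2.84.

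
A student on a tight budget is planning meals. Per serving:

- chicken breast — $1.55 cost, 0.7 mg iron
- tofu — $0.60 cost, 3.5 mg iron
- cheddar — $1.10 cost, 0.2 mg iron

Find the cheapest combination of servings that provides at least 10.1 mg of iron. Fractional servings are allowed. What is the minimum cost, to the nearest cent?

Cost per mg of iron: tofu $0.1714, chicken breast $2.2143, cheddar $5.5000.
With no serving limits, use only tofu: 10.1 mg / 3.5 mg = 2.886 servings × $0.60 = $1.73.

$1.73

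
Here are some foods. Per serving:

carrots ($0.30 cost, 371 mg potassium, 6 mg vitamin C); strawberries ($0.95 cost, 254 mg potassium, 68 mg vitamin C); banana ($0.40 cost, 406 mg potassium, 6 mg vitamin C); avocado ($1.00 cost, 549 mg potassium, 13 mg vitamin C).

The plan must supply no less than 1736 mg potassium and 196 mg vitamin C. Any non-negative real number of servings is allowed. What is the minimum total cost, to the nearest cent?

$3.36

Minimising a linear cost over {potassium ≥ 1736, vitamin C ≥ 196, servings ≥ 0} — the optimum is at a vertex, using one or two foods.
carrots only: max(1736/371, 196/6) = 32.67 servings → $9.80.
strawberries only: max(1736/254, 196/68) = 6.835 servings → $6.49.
banana only: max(1736/406, 196/6) = 32.67 servings → $13.07.
avocado only: max(1736/549, 196/13) = 15.08 servings → $15.08.
carrots + strawberries with both tight: 2.88 servings and 2.628 servings → $3.36.
carrots + banana with both targets exact would need a negative amount; discard.
carrots + avocado with both targets exact would need a negative amount; discard.
strawberries + banana with both tight: 2.651 servings and 2.617 servings → $3.57.
strawberries + avocado with both tight: 2.499 servings and 2.006 servings → $4.38.
banana + avocado: intersection lies outside the first quadrant.
The minimum over all feasible corners is $3.36.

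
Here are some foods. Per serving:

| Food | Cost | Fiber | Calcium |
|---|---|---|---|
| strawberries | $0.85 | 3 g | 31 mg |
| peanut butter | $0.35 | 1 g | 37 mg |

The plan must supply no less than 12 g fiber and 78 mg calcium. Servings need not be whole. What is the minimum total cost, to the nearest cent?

$3.40

This is a tiny linear program; its minimum lies at a vertex of the feasible set. List the vertices and price them.
strawberries only: max(12/3, 78/31) = 4 servings → $3.40.
peanut butter only: max(12/1, 78/37) = 12 servings → $4.20.
strawberries + peanut butter: the both-tight solution has a negative serving — not a feasible corner.
So the least-cost plan costs $3.40.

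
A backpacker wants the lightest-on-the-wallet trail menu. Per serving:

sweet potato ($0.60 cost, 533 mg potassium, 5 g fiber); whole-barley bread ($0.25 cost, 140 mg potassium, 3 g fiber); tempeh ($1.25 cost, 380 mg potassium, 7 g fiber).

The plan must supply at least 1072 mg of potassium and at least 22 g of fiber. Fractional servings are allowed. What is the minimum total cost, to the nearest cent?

$1.86

An LP optimum is at a vertex; with two nutrient constraints at most two foods are used. Check each candidate.
sweet potato only: max(1072/533, 22/5) = 4.4 servings → $2.64.
whole-barley bread only: max(1072/140, 22/3) = 7.657 servings → $1.91.
tempeh only: max(1072/380, 22/7) = 3.143 servings → $3.93.
sweet potato + whole-barley bread with both tight: 0.1513 servings and 7.081 servings → $1.86.
sweet potato + tempeh with both targets exact would need a negative amount; discard.
whole-barley bread + tempeh with both tight: 5.35 servings and 0.85 servings → $2.40.
Cheapest feasible corner: $1.86.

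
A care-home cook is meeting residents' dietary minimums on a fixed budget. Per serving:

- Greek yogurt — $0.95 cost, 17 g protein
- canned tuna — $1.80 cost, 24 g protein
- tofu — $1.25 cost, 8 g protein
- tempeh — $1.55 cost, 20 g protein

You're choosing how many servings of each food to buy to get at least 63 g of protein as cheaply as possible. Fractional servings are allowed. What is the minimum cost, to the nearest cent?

Cost per g of protein: Greek yogurt $0.0559, canned tuna $0.0750, tempeh $0.0775, tofu $0.1562.
With no serving limits, use only Greek yogurt: 63 g / 17 g = 3.706 servings × $0.95 = $3.52.

$3.52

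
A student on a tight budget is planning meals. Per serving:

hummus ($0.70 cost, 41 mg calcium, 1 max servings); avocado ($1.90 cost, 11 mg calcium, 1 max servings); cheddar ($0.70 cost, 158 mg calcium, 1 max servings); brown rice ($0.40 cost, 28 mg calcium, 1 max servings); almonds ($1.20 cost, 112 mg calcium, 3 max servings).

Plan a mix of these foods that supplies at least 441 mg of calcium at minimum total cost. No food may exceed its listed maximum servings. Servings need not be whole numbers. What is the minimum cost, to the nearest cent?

$3.73

Cost per mg of calcium: cheddar $0.0044, almonds $0.0107, brown rice $0.0143, hummus $0.0171, avocado $0.1727.
Take 1 serving of cheddar: +158.0 mg calcium for $0.70 (total $0.70, still need 283.0 mg).
Take 2.527 servings of almonds: +283.0 mg calcium for $3.03 (total $3.73, still need 0.0 mg).
Greedy by cheapest-per-mg is optimal for a single linear constraint, so the minimum cost is $3.73.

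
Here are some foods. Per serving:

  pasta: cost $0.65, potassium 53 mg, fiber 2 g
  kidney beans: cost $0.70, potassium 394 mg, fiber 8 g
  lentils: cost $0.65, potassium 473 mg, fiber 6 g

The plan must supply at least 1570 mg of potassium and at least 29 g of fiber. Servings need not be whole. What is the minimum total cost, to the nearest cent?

$2.64

Minimising a linear cost over {potassium ≥ 1570, fiber ≥ 29, servings ≥ 0} — the optimum is at a vertex, using one or two foods.
pasta only: max(1570/53, 29/2) = 29.62 servings → $19.25.
kidney beans only: max(1570/394, 29/8) = 3.985 servings → $2.79.
lentils only: max(1570/473, 29/6) = 4.833 servings → $3.14.
pasta + kidney beans: intersection lies outside the first quadrant.
pasta + lentils with both tight: 6.842 servings and 2.553 servings → $6.11.
kidney beans + lentils with both tight: 3.026 servings and 0.7986 servings → $2.64.
So the least-cost plan costs $2.64.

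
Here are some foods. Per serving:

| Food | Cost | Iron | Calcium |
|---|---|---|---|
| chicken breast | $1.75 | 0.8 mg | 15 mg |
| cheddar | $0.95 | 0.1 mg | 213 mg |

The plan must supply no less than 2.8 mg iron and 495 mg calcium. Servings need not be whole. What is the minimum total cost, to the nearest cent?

$7.66

The cheapest plan sits at a corner of the feasible region — with two constraints it uses at most two foods.
chicken breast only: max(2.8/0.8, 495/15) = 33 servings → $57.75.
cheddar only: max(2.8/0.1, 495/213) = 28 servings → $26.60.
chicken breast + cheddar with both tight: 3.238 servings and 2.096 servings → $7.66.
Cheapest feasible corner: $7.66.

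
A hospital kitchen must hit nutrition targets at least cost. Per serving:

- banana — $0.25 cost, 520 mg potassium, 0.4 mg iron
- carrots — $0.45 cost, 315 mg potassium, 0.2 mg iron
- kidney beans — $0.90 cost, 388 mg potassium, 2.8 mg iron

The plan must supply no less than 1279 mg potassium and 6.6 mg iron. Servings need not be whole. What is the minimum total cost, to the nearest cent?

With two linear requirements the optimum uses one or two foods; enumerate the corners.
banana only: max(1279/520, 6.6/0.4) = 16.5 servings → $4.12.
carrots only: max(1279/315, 6.6/0.2) = 33 servings → $14.85.
kidney beans only: max(1279/388, 6.6/2.8) = 3.296 servings → $2.97.
banana + carrots with both targets exact would need a negative amount; discard.
banana + kidney beans with both tight: 0.7844 servings and 2.245 servings → $2.22.
carrots + kidney beans with both tight: 1.269 servings and 2.267 servings → $2.61.
The minimum over all feasible corners is $2.22.

$2.22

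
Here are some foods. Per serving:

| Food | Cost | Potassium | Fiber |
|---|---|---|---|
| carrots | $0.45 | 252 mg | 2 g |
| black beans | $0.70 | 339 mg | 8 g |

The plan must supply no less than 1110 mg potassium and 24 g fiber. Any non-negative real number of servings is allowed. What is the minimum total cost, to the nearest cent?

carrots only: max(1110/252, 24/2) = 12 servings → $5.40.
black beans only: max(1110/339, 24/8) = 3.274 servings → $2.29.
carrots + black beans with both tight: 0.5561 servings and 2.861 servings → $2.25.
So the least-cost plan costs $2.25.

$2.25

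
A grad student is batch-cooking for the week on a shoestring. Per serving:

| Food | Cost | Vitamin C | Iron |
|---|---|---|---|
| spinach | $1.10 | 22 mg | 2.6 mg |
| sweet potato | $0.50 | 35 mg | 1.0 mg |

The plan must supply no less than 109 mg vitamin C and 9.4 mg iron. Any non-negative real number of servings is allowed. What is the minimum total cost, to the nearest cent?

$4.06

Check every corner: each single food scaled to meet both minima, and each pair solved so both constraints bind.
spinach only: max(109/22, 9.4/2.6) = 4.955 servings → $5.45.
sweet potato only: max(109/35, 9.4/1.0) = 9.4 servings → $4.70.
spinach + sweet potato with both tight: 3.188 servings and 1.11 servings → $4.06.
Cheapest feasible corner: $4.06.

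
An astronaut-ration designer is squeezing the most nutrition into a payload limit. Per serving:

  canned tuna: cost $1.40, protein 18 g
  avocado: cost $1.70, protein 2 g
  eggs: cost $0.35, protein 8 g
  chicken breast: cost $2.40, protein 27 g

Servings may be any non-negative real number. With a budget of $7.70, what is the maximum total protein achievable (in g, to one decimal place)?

176.0 g

Protein per dollar: eggs 22.86, canned tuna 12.86, chicken breast 11.25, avocado 1.176.
With no serving limits, spend the whole cost allowance on eggs: $7.70 / $0.35 × 8 g = 176.0 g.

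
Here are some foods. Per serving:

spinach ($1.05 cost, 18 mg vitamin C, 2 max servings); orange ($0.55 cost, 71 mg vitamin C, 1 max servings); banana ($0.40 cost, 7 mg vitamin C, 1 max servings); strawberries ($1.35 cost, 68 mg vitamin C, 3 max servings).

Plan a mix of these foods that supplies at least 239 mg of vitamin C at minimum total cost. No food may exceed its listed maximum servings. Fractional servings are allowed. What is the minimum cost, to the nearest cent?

$3.89

Cost per mg of vitamin C: orange $0.0077, strawberries $0.0199, banana $0.0571, spinach $0.0583.
Take 1 serving of orange: +71.0 mg vitamin C for $0.55 (total $0.55, still need 168.0 mg).
Take 2.471 servings of strawberries: +168.0 mg vitamin C for $3.34 (total $3.89, still need 0.0 mg).
Filling from the cheapest source first is optimal under one linear minimum: $3.89.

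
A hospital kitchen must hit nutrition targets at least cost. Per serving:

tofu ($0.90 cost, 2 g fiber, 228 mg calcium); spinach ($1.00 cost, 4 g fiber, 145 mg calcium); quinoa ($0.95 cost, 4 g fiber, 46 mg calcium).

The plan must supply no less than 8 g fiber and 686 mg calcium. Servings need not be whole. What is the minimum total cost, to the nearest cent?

Check every corner: each single food scaled to meet both minima, and each pair solved so both constraints bind.
tofu only: max(8/2, 686/228) = 4 servings → $3.60.
spinach only: max(8/4, 686/145) = 4.731 servings → $4.73.
quinoa only: max(8/4, 686/46) = 14.91 servings → $14.17.
tofu + spinach with both tight: 2.547 servings and 0.7267 servings → $3.02.
tofu + quinoa with both tight: 2.898 servings and 0.5512 servings → $3.13.
spinach + quinoa: intersection lies outside the first quadrant.
So the least-cost plan costs $3.02.

$3.02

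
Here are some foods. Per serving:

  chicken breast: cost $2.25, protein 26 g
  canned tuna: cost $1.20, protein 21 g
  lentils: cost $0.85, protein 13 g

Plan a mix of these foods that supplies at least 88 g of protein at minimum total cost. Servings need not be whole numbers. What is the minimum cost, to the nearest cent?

Cost per g of protein: canned tuna $0.0571, lentils $0.0654, chicken breast $0.0865.
With no serving limits, use only canned tuna: 88 g / 21 g = 4.19 servings × $1.20 = $5.03.

$5.03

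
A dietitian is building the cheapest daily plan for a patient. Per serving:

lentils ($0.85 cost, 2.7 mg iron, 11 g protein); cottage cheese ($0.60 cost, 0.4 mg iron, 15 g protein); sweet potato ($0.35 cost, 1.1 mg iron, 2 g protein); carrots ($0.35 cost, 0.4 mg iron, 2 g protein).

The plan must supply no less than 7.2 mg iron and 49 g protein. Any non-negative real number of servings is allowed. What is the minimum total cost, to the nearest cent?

A basic optimal solution has at most two foods positive. Try each food alone and each pair with both targets met exactly.
lentils only: max(7.2/2.7, 49/11) = 4.455 servings → $3.79.
cottage cheese only: max(7.2/0.4, 49/15) = 18 servings → $10.80.
sweet potato only: max(7.2/1.1, 49/2) = 24.5 servings → $8.57.
carrots only: max(7.2/0.4, 49/2) = 24.5 servings → $8.57.
lentils + cottage cheese with both tight: 2.449 servings and 1.471 servings → $2.96.
lentils + sweet potato with both targets exact would need a negative amount; discard.
lentils + carrots: the both-tight solution has a negative serving — not a feasible corner.
cottage cheese + sweet potato with both tight: 2.516 servings and 5.631 servings → $3.48.
cottage cheese + carrots with both tight: 1 serving and 17 servings → $6.55.
sweet potato + carrots: intersection lies outside the first quadrant.
So the least-cost plan costs $2.96.

$2.96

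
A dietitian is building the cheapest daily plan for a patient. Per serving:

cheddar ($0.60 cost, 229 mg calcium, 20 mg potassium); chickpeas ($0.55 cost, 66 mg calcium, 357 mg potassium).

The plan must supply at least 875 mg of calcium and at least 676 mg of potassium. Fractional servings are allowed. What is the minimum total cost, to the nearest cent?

$2.94

Minimising a linear cost over {calcium ≥ 875, potassium ≥ 676, servings ≥ 0} — the optimum is at a vertex, using one or two foods.
cheddar only: max(875/229, 676/20) = 33.8 servings → $20.28.
chickpeas only: max(875/66, 676/357) = 13.26 servings → $7.29.
cheddar + chickpeas with both tight: 3.329 servings and 1.707 servings → $2.94.
Cheapest feasible corner: $2.94.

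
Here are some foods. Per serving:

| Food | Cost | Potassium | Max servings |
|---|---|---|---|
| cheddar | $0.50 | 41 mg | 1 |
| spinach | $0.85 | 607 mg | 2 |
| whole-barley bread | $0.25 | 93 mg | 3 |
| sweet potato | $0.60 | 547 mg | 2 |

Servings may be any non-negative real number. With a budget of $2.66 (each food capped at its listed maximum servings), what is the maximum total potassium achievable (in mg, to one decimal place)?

Potassium per dollar: sweet potato 911.7, spinach 714.1, whole-barley bread 372, cheddar 82.
Take 2 servings of sweet potato: spends $1.20, +1094.0 mg potassium (running total 1094.0 mg).
Take 1.718 servings of spinach: spends $1.46, +1042.6 mg potassium (running total 2136.6 mg).
Greedy by best ratio exhausts the cost allowance optimally: 2136.6 mg.

2136.6 mg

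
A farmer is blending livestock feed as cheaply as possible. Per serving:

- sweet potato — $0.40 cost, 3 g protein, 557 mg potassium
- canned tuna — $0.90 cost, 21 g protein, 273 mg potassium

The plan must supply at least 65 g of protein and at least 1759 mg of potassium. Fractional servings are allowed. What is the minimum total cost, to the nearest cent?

$3.26

Compare the cost at each extreme point of the feasible region.
sweet potato only: max(65/3, 1759/557) = 21.67 servings → $8.67.
canned tuna only: max(65/21, 1759/273) = 6.443 servings → $5.80.
sweet potato + canned tuna with both tight: 1.764 servings and 2.843 servings → $3.26.
The minimum over all feasible corners is $3.26.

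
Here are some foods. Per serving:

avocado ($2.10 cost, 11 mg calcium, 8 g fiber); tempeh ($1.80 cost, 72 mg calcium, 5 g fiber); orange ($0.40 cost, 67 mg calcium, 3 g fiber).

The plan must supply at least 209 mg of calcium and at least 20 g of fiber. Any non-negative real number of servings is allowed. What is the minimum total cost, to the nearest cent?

avocado only: max(209/11, 20/8) = 19 servings → $39.90.
tempeh only: max(209/72, 20/5) = 4 servings → $7.20.
orange only: max(209/67, 20/3) = 6.667 servings → $2.67.
avocado + tempeh with both tight: 0.7582 servings and 2.787 servings → $6.61.
avocado + orange with both tight: 1.417 servings and 2.887 servings → $4.13.
tempeh + orange: the both-tight solution has a negative serving — not a feasible corner.
Cheapest feasible corner: $2.67.

$2.67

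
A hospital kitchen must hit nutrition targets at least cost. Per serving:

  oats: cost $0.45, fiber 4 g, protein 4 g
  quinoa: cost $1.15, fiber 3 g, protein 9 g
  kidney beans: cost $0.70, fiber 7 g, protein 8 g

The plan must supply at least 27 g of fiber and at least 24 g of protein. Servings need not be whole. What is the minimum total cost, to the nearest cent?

A basic optimal solution has at most two foods positive. Try each food alone and each pair with both targets met exactly.
oats only: max(27/4, 24/4) = 6.75 servings → $3.04.
quinoa only: max(27/3, 24/9) = 9 servings → $10.35.
kidney beans only: max(27/7, 24/8) = 3.857 servings → $2.70.
oats + quinoa: intersection lies outside the first quadrant.
oats + kidney beans: the both-tight solution has a negative serving — not a feasible corner.
quinoa + kidney beans with both targets exact would need a negative amount; discard.
The minimum over all feasible corners is $2.70.

$2.70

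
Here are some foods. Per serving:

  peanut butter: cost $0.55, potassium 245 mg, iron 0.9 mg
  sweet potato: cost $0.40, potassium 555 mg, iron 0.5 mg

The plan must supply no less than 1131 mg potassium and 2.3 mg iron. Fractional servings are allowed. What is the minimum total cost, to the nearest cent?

$1.52

A basic optimal solution has at most two foods positive. Try each food alone and each pair with both targets met exactly.
peanut butter only: max(1131/245, 2.3/0.9) = 4.616 servings → $2.54.
sweet potato only: max(1131/555, 2.3/0.5) = 4.6 servings → $1.84.
peanut butter + sweet potato with both tight: 1.886 servings and 1.205 servings → $1.52.
So the least-cost plan costs $1.52.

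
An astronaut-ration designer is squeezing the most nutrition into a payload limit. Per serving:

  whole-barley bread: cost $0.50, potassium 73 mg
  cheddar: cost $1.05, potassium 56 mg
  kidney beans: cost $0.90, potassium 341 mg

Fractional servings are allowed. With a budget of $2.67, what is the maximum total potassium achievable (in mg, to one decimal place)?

1011.6 mg

Potassium per dollar: kidney beans 378.9, whole-barley bread 146, cheddar 53.33.
With no serving limits, spend the whole cost allowance on kidney beans: $2.67 / $0.90 × 341 mg = 1011.6 mg.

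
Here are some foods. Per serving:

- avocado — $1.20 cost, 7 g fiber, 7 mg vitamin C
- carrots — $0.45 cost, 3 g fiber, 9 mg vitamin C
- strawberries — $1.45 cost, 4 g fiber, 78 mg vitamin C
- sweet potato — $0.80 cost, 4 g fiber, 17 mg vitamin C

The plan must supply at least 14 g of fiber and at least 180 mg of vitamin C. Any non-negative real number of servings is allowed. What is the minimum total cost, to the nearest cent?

$3.88

avocado only: max(14/7, 180/7) = 25.71 servings → $30.86.
carrots only: max(14/3, 180/9) = 20 servings → $9.00.
strawberries only: max(14/4, 180/78) = 3.5 servings → $5.08.
sweet potato only: max(14/4, 180/17) = 10.59 servings → $8.47.
avocado + carrots: intersection lies outside the first quadrant.
avocado + strawberries with both tight: 0.7181 servings and 2.243 servings → $4.11.
avocado + sweet potato: the both-tight solution has a negative serving — not a feasible corner.
carrots + strawberries with both tight: 1.879 servings and 2.091 servings → $3.88.
carrots + sweet potato: the both-tight solution has a negative serving — not a feasible corner.
strawberries + sweet potato with both tight: 1.975 servings and 1.525 servings → $4.08.
So the least-cost plan costs $3.88.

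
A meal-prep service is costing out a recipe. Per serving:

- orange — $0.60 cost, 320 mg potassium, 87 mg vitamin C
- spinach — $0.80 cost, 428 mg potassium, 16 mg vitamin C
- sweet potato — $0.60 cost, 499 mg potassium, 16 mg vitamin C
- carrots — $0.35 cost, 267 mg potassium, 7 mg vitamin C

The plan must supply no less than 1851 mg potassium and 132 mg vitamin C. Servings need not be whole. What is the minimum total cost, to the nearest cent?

At the optimum either one food covers both requirements or two foods hit both targets exactly; no other combination can be cheaper.
orange only: max(1851/320, 132/87) = 5.784 servings → $3.47.
spinach only: max(1851/428, 132/16) = 8.25 servings → $6.60.
sweet potato only: max(1851/499, 132/16) = 8.25 servings → $4.95.
carrots only: max(1851/267, 132/7) = 18.86 servings → $6.60.
orange + spinach with both tight: 0.837 servings and 3.699 servings → $3.46.
orange + sweet potato with both tight: 0.9467 servings and 3.102 servings → $2.43.
orange + carrots with both tight: 1.062 servings and 5.66 servings → $2.62.
spinach + sweet potato: intersection lies outside the first quadrant.
spinach + carrots: intersection lies outside the first quadrant.
sweet potato + carrots with both targets exact would need a negative amount; discard.
Cheapest feasible corner: $2.43.

$2.43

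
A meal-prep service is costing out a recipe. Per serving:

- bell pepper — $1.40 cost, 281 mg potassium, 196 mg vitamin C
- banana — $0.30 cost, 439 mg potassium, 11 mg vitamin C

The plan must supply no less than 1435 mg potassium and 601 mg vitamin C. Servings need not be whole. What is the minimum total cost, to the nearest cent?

Minimising a linear cost over {potassium ≥ 1435, vitamin C ≥ 601, servings ≥ 0} — the optimum is at a vertex, using one or two foods.
bell pepper only: max(1435/281, 601/196) = 5.107 servings → $7.15.
banana only: max(1435/439, 601/11) = 54.64 servings → $16.39.
bell pepper + banana with both tight: 2.99 servings and 1.355 servings → $4.59.
Cheapest feasible corner: $4.59.

$4.59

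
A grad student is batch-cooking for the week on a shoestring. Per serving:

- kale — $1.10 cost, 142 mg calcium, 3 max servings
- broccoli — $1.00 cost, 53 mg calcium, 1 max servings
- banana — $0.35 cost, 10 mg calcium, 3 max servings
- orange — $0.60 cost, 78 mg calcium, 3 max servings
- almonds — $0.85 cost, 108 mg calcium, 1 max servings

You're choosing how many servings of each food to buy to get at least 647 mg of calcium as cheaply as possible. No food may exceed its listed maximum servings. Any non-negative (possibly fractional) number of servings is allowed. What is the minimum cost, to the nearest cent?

Cost per mg of calcium: orange $0.0077, kale $0.0077, almonds $0.0079, broccoli $0.0189, banana $0.0350.
Take 3 servings of orange: +234.0 mg calcium for $1.80 (total $1.80, still need 413.0 mg).
Take 2.908 servings of kale: +413.0 mg calcium for $3.20 (total $5.00, still need 0.0 mg).
Greedy by cheapest-per-mg is optimal for a single linear constraint, so the minimum cost is $5.00.

$5.00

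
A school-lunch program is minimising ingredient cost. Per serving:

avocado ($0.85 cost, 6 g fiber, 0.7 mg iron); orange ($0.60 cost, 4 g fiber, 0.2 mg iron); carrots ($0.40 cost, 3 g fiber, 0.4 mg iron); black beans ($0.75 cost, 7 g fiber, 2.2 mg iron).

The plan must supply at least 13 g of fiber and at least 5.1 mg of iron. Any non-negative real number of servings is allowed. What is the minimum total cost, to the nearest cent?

$1.74

Two binding constraints pin down two serving amounts, so the optimal mix uses at most two foods. The candidates are each food alone (scaled to the tighter of fiber/iron) and each pair with both constraints tight.
avocado only: max(13/6, 5.1/0.7) = 7.286 servings → $6.19.
orange only: max(13/4, 5.1/0.2) = 25.5 servings → $15.30.
carrots only: max(13/3, 5.1/0.4) = 12.75 servings → $5.10.
black beans only: max(13/7, 5.1/2.2) = 2.318 servings → $1.74.
avocado + orange with both targets exact would need a negative amount; discard.
avocado + carrots: the both-tight solution has a negative serving — not a feasible corner.
avocado + black beans: the both-tight solution has a negative serving — not a feasible corner.
orange + carrots: intersection lies outside the first quadrant.
orange + black beans with both targets exact would need a negative amount; discard.
carrots + black beans with both targets exact would need a negative amount; discard.
So the least-cost plan costs $1.74.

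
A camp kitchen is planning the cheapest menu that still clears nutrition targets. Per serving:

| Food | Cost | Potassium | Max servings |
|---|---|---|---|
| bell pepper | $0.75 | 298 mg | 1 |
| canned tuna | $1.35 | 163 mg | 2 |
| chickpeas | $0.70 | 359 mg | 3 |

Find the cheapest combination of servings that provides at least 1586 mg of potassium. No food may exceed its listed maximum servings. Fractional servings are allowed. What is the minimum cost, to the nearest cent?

$4.60

Cost per mg of potassium: chickpeas $0.0019, bell pepper $0.0025, canned tuna $0.0083.
Take 3 servings of chickpeas: +1077.0 mg potassium for $2.10 (total $2.10, still need 509.0 mg).
Take 1 serving of bell pepper: +298.0 mg potassium for $0.75 (total $2.85, still need 211.0 mg).
Take 1.294 servings of canned tuna: +211.0 mg potassium for $1.75 (total $4.60, still need 0.0 mg).
Filling from the cheapest source first is optimal under one linear minimum: $4.60.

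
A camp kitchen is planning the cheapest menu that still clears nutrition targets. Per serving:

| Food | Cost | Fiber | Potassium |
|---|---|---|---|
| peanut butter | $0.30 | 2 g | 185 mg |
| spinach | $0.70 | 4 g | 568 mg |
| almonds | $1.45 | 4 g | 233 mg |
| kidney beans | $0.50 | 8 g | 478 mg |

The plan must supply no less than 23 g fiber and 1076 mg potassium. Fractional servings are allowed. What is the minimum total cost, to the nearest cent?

For a min-cost LP with two ≥-constraints, a basic feasible solution has at most two positive variables.
peanut butter only: max(23/2, 1076/185) = 11.5 servings → $3.45.
spinach only: max(23/4, 1076/568) = 5.75 servings → $4.03.
almonds only: max(23/4, 1076/233) = 5.75 servings → $8.34.
kidney beans only: max(23/8, 1076/478) = 2.875 servings → $1.44.
peanut butter + spinach: the both-tight solution has a negative serving — not a feasible corner.
peanut butter + almonds: intersection lies outside the first quadrant.
peanut butter + kidney beans with both targets exact would need a negative amount; discard.
spinach + almonds: the both-tight solution has a negative serving — not a feasible corner.
spinach + kidney beans with both targets exact would need a negative amount; discard.
almonds + kidney beans: the both-tight solution has a negative serving — not a feasible corner.
So the least-cost plan costs $1.44.

$1.44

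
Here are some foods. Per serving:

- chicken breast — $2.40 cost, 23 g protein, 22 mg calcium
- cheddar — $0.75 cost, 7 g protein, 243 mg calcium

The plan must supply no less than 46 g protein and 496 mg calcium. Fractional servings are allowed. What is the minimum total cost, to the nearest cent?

$4.84

This is a tiny linear program; its minimum lies at a vertex of the feasible set. List the vertices and price them.
chicken breast only: max(46/23, 496/22) = 22.55 servings → $54.11.
cheddar only: max(46/7, 496/243) = 6.571 servings → $4.93.
chicken breast + cheddar with both tight: 1.418 servings and 1.913 servings → $4.84.
So the least-cost plan costs $4.84.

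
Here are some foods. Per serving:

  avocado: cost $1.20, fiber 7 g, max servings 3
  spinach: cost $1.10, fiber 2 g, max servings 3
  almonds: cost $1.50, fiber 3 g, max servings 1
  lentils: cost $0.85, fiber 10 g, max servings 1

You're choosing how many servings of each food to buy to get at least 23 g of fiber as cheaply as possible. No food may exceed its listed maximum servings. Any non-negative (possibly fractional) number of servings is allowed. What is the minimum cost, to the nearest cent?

Cost per g of fiber: lentils $0.0850, avocado $0.1714, almonds $0.5000, spinach $0.5500.
Take 1 serving of lentils: +10.0 g fiber for $0.85 (total $0.85, still need 13.0 g).
Take 1.857 servings of avocado: +13.0 g fiber for $2.23 (total $3.08, still need 0.0 g).
Filling from the cheapest source first is optimal under one linear minimum: $3.08.

$3.08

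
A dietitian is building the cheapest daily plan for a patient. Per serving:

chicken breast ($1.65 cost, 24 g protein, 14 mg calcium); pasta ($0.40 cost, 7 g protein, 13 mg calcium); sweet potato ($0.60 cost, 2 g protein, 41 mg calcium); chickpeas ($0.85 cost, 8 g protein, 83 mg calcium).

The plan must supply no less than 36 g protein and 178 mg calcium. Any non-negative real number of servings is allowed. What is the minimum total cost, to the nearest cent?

$2.70

The cheapest plan sits at a corner of the feasible region — with two constraints it uses at most two foods.
chicken breast only: max(36/24, 178/14) = 12.71 servings → $20.98.
pasta only: max(36/7, 178/13) = 13.69 servings → $5.48.
sweet potato only: max(36/2, 178/41) = 18 servings → $10.80.
chickpeas only: max(36/8, 178/83) = 4.5 servings → $3.83.
chicken breast + pasta: the both-tight solution has a negative serving — not a feasible corner.
chicken breast + sweet potato with both tight: 1.172 servings and 3.941 servings → $4.30.
chicken breast + chickpeas with both tight: 0.8319 servings and 2.004 servings → $3.08.
pasta + sweet potato with both tight: 4.291 servings and 2.981 servings → $3.50.
pasta + chickpeas with both tight: 3.279 servings and 1.631 servings → $2.70.
sweet potato + chickpeas with both targets exact would need a negative amount; discard.
The minimum over all feasible corners is $2.70.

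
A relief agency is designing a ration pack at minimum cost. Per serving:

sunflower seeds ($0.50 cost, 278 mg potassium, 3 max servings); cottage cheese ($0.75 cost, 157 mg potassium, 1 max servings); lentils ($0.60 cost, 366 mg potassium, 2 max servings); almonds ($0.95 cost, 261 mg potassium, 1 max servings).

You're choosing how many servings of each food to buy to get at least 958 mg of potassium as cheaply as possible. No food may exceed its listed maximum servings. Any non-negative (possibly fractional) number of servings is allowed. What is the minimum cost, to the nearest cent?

Cost per mg of potassium: lentils $0.0016, sunflower seeds $0.0018, almonds $0.0036, cottage cheese $0.0048.
Take 2 servings of lentils: +732.0 mg potassium for $1.20 (total $1.20, still need 226.0 mg).
Take 0.8129 servings of sunflower seeds: +226.0 mg potassium for $0.41 (total $1.61, still need 0.0 mg).
Greedy by cheapest-per-mg is optimal for a single linear constraint, so the minimum cost is $1.61.

$1.61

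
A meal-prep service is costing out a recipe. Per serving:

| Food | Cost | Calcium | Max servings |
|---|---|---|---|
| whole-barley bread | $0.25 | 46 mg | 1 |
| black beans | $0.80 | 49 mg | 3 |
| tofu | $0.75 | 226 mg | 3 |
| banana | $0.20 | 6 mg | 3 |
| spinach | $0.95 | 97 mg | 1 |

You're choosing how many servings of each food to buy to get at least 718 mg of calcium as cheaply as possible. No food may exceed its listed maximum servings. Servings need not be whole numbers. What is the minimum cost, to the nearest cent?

Cost per mg of calcium: tofu $0.0033, whole-barley bread $0.0054, spinach $0.0098, black beans $0.0163, banana $0.0333.
Take 3 servings of tofu: +678.0 mg calcium for $2.25 (total $2.25, still need 40.0 mg).
Take 0.8696 servings of whole-barley bread: +40.0 mg calcium for $0.22 (total $2.47, still need 0.0 mg).
Filling from the cheapest source first is optimal under one linear minimum: $2.47.

$2.47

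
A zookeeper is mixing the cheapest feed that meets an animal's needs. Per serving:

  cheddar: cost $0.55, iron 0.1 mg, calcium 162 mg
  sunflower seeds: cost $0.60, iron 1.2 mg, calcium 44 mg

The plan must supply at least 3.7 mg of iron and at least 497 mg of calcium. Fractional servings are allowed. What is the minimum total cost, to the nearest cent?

The cheapest plan sits at a corner of the feasible region — with two constraints it uses at most two foods.
cheddar only: max(3.7/0.1, 497/162) = 37 servings → $20.35.
sunflower seeds only: max(3.7/1.2, 497/44) = 11.3 servings → $6.78.
cheddar + sunflower seeds with both tight: 2.282 servings and 2.893 servings → $2.99.
So the least-cost plan costs $2.99.

$2.99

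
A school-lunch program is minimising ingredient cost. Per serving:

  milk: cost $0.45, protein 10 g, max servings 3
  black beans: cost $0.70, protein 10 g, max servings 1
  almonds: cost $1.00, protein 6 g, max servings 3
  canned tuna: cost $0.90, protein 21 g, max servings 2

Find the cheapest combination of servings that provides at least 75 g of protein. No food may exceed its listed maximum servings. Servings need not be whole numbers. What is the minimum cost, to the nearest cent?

Cost per g of protein: canned tuna $0.0429, milk $0.0450, black beans $0.0700, almonds $0.1667.
Take 2 servings of canned tuna: +42.0 g protein for $1.80 (total $1.80, still need 33.0 g).
Take 3 servings of milk: +30.0 g protein for $1.35 (total $3.15, still need 3.0 g).
Take 0.3 servings of black beans: +3.0 g protein for $0.21 (total $3.36, still need 0.0 g).
Filling from the cheapest source first is optimal under one linear minimum: $3.36.

$3.36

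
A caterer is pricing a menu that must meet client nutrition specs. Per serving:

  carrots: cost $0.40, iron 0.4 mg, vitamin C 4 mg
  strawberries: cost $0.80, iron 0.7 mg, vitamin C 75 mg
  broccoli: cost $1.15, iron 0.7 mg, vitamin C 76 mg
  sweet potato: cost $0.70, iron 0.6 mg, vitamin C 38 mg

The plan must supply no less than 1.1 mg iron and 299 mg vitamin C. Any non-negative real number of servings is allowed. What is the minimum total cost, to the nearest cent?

$3.19

This is a tiny linear program; its minimum lies at a vertex of the feasible set. List the vertices and price them.
carrots only: max(1.1/0.4, 299/4) = 74.75 servings → $29.90.
strawberries only: max(1.1/0.7, 299/75) = 3.987 servings → $3.19.
broccoli only: max(1.1/0.7, 299/76) = 3.934 servings → $4.52.
sweet potato only: max(1.1/0.6, 299/38) = 7.868 servings → $5.51.
carrots + strawberries: the both-tight solution has a negative serving — not a feasible corner.
carrots + broccoli with both targets exact would need a negative amount; discard.
carrots + sweet potato: intersection lies outside the first quadrant.
strawberries + broccoli: intersection lies outside the first quadrant.
strawberries + sweet potato with both targets exact would need a negative amount; discard.
broccoli + sweet potato with both targets exact would need a negative amount; discard.
Cheapest feasible corner: $3.19.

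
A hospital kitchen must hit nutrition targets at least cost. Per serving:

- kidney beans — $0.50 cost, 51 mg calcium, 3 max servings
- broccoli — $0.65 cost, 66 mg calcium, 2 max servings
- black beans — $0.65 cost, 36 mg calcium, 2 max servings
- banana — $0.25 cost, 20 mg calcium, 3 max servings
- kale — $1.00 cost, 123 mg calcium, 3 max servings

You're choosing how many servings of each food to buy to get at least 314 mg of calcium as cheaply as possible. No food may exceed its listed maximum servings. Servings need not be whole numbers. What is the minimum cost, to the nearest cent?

Cost per mg of calcium: kale $0.0081, kidney beans $0.0098, broccoli $0.0098, banana $0.0125, black beans $0.0181.
Take 2.553 servings of kale: +314.0 mg calcium for $2.55 (total $2.55, still need 0.0 mg).
Greedy by cheapest-per-mg is optimal for a single linear constraint, so the minimum cost is $2.55.

$2.55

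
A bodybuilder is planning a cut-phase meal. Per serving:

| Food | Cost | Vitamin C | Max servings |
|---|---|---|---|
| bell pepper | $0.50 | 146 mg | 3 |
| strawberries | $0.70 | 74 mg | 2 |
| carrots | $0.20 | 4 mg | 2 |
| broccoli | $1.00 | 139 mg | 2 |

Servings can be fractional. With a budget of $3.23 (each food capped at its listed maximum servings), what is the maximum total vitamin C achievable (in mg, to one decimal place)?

678.5 mg

Vitamin C per dollar: bell pepper 292, broccoli 139, strawberries 105.7, carrots 20.
Take 3 servings of bell pepper: spends $1.50, +438.0 mg vitamin C (running total 438.0 mg).
Take 1.73 servings of broccoli: spends $1.73, +240.5 mg vitamin C (running total 678.5 mg).
Filling greedily by vitamin C-per-dollar is optimal for one linear limit, giving 678.5 mg.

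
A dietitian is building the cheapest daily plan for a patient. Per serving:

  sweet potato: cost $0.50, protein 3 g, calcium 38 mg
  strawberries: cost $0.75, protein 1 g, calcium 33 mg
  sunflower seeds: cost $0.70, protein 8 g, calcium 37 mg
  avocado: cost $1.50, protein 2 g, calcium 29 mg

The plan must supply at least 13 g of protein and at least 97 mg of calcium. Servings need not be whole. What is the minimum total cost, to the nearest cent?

sweet potato only: max(13/3, 97/38) = 4.333 servings → $2.17.
strawberries only: max(13/1, 97/33) = 13 servings → $9.75.
sunflower seeds only: max(13/8, 97/37) = 2.622 servings → $1.84.
avocado only: max(13/2, 97/29) = 6.5 servings → $9.75.
sweet potato + strawberries: the both-tight solution has a negative serving — not a feasible corner.
sweet potato + sunflower seeds with both tight: 1.528 servings and 1.052 servings → $1.50.
sweet potato + avocado: the both-tight solution has a negative serving — not a feasible corner.
strawberries + sunflower seeds with both tight: 1.3 servings and 1.463 servings → $2.00.
strawberries + avocado: intersection lies outside the first quadrant.
sunflower seeds + avocado with both tight: 1.158 servings and 1.867 servings → $3.61.
So the least-cost plan costs $1.50.

$1.50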